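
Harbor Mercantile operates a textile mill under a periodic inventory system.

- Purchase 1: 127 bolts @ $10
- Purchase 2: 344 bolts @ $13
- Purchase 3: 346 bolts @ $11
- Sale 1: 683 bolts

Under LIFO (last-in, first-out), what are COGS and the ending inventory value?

Sale 1 (683) [LIFO — newest first]: 346 @ $11 + 337 @ $13 = $8,187
Ending inventory: 127 @ $10 + 7 @ $13 = $1,361

COGS = $8,187; ending inventory = $1,361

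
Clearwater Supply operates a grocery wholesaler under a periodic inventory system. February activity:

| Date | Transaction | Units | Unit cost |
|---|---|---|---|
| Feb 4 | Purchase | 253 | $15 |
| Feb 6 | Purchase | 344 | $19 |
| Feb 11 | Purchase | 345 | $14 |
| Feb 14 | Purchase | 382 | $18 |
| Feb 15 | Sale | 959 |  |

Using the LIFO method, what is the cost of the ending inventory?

Feb 15, 959 sold [LIFO — newest first]: 382 @ $18 + 345 @ $14 + 232 @ $19 = $16,114
Ending inventory: 253 @ $15 + 112 @ $19 = $5,923

Ending inventory = $5,923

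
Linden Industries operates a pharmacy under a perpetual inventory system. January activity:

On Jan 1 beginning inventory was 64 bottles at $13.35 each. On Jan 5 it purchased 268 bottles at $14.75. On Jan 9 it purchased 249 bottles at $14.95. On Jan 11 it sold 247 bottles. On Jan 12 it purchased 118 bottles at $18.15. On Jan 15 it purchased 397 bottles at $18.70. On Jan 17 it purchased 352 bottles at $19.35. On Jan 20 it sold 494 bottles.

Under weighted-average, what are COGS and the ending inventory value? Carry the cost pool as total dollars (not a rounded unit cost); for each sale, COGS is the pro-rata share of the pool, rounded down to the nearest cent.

COGS = $12,379.46; ending inventory = $12,527.29

After Jan 1: 64 on hand, pool $854.40 (≈ $13.3500 each)
After Jan 5: 332 on hand, pool $4,807.40 (≈ $14.4801 each)
After Jan 9: 581 on hand, pool $8,529.95 (≈ $14.6815 each)
Jan 11, sell 247: 247/581 × $8,529.95 → $3,626.32
After Jan 12: 452 on hand, pool $7,045.33 (≈ $15.5870 each)
After Jan 15: 849 on hand, pool $14,469.23 (≈ $17.0427 each)
After Jan 17: 1201 on hand, pool $21,280.43 (≈ $17.7189 each)
Jan 20, sell 494: 494/1201 × $21,280.43 → $8,753.14
Total COGS = $3,626.32 + $8,753.14 = $12,379.46
Ending inventory (cost pool remaining) = $12,527.29
Check: goods available $24,906.75 = COGS $12,379.46 + ending $12,527.29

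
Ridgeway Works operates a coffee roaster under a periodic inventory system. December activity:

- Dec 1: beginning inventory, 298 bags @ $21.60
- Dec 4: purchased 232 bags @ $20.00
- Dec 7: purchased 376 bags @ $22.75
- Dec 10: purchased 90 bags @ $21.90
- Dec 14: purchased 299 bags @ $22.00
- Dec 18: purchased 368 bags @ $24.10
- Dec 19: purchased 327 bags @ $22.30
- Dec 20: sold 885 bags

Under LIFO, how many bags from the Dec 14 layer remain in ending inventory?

109

Dec 20, 885 sold [LIFO — newest first]: 327 @ $22.30 + 368 @ $24.10 + 190 @ $22.00 = $20,340.90
Ending inventory: 298 @ $21.60 + 232 @ $20.00 + 376 @ $22.75 + 90 @ $21.90 + 109 @ $22.00 = $23,999.80
Check: goods available $44,340.70 = COGS $20,340.90 + ending $23,999.80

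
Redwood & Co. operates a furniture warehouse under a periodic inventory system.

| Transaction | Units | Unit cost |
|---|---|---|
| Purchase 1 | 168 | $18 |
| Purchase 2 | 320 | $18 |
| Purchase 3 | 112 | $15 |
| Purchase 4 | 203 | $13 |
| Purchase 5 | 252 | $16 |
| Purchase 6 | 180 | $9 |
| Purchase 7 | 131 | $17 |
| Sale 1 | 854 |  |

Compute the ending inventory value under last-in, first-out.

Sale 1 (854) [LIFO — newest first]: 131 @ $17 + 180 @ $9 + 252 @ $16 + 203 @ $13 + 88 @ $15 = $11,838
Ending inventory: 168 @ $18 + 320 @ $18 + 24 @ $15 = $9,144
Check: goods available $20,982 = COGS $11,838 + ending $9,144

Ending inventory = $9,144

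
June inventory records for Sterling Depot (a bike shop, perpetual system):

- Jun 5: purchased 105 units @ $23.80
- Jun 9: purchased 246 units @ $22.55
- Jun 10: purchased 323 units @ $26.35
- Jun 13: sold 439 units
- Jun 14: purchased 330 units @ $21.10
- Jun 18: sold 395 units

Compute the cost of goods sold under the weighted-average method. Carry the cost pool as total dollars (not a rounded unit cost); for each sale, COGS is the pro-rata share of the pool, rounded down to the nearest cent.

COGS = $19,688.28

After Jun 5: 105 on hand, pool $2,499.00 (≈ $23.8000 each)
After Jun 9: 351 on hand, pool $8,046.30 (≈ $22.9239 each)
After Jun 10: 674 on hand, pool $16,557.35 (≈ $24.5658 each)
Jun 13, sell 439: 439/674 × $16,557.35 → $10,784.38
After Jun 14: 565 on hand, pool $12,735.97 (≈ $22.5415 each)
Jun 18, sell 395: 395/565 × $12,735.97 → $8,903.90
Total COGS = $10,784.38 + $8,903.90 = $19,688.28
Ending inventory (cost pool remaining) = $3,832.07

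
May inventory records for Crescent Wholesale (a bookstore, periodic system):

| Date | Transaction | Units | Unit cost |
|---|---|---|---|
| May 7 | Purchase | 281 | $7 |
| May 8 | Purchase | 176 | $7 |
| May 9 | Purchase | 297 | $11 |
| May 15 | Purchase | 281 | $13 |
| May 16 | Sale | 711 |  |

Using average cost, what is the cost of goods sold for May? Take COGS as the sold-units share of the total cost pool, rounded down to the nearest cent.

COGS = $6,951.31

May 16, sell 711: 711/1035 × $10,119.00 → $6,951.31
Ending inventory (cost pool remaining) = $3,167.69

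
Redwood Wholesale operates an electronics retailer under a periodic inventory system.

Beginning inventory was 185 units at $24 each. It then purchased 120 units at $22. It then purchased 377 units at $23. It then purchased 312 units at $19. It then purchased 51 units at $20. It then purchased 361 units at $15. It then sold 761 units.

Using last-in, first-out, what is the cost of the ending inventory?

Sale 1 (761) [LIFO — newest first]: 361 @ $15 + 51 @ $20 + 312 @ $19 + 37 @ $23 = $13,214
Ending inventory: 185 @ $24 + 120 @ $22 + 340 @ $23 = $14,900
Check: goods available $28,114 = COGS $13,214 + ending $14,900

Ending inventory = $14,900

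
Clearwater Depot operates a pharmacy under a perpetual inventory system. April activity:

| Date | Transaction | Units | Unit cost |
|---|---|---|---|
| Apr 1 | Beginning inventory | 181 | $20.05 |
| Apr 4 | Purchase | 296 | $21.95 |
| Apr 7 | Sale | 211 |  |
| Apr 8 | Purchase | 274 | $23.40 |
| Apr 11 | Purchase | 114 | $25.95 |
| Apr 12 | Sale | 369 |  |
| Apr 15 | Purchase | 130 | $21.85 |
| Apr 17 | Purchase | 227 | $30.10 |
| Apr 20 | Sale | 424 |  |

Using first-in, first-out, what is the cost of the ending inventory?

Apr 7, 211 sold [FIFO — oldest first]: 181 @ $20.05 + 30 @ $21.95 = $4,287.55
Apr 12, 369 sold [FIFO — oldest first]: 266 @ $21.95 + 103 @ $23.40 = $8,248.90
Apr 20, 424 sold [FIFO — oldest first]: 171 @ $23.40 + 114 @ $25.95 + 130 @ $21.85 + 9 @ $30.10 = $10,071.10
Total COGS = $4,287.55 + $8,248.90 + $10,071.10 = $22,607.55
Ending inventory: 218 @ $30.10 = $6,561.80

Ending inventory = $6,561.80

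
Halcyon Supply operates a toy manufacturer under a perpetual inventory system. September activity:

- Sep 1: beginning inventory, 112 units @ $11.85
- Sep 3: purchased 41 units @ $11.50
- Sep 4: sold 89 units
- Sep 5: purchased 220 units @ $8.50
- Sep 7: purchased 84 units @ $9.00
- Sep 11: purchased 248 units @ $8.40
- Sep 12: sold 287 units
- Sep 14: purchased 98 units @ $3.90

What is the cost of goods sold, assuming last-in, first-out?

Sep 4, 89 sold [LIFO — newest first]: 41 @ $11.50 + 48 @ $11.85 = $1,040.30
Sep 12, 287 sold [LIFO — newest first]: 248 @ $8.40 + 39 @ $9.00 = $2,434.20
Total COGS = $1,040.30 + $2,434.20 = $3,474.50
Ending inventory: 64 @ $11.85 + 220 @ $8.50 + 45 @ $9.00 + 98 @ $3.90 = $3,415.60

COGS = $3,474.50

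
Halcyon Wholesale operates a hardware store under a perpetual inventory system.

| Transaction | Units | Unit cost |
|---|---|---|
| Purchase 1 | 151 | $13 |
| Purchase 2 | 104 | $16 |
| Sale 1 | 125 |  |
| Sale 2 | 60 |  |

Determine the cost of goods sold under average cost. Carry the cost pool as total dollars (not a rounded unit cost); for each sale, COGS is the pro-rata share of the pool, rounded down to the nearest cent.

COGS = $2,631.35

After Purchase 1: 151 on hand, pool $1,963.00 (≈ $13.0000 each)
After Purchase 2: 255 on hand, pool $3,627.00 (≈ $14.2235 each)
Sale 1, sell 125: 125/255 × $3,627.00 → $1,777.94
Sale 2, sell 60: 60/130 × $1,849.06 → $853.41
Total COGS = $1,777.94 + $853.41 = $2,631.35
Ending inventory (cost pool remaining) = $995.65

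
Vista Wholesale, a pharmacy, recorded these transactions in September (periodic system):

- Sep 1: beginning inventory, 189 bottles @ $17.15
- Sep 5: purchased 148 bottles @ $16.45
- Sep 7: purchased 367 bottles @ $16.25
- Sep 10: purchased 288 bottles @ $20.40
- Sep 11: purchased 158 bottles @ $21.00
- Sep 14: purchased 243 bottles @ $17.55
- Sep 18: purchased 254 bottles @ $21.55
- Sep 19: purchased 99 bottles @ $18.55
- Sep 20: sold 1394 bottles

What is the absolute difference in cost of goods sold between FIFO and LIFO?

FIFO COGS: 189 @ $17.15 + 148 @ $16.45 + 367 @ $16.25 + 288 @ $20.40 + 158 @ $21.00 + 243 @ $17.55 + 1 @ $21.55 = $25,119.10
LIFO COGS: 99 @ $18.55 + 254 @ $21.55 + 243 @ $17.55 + 158 @ $21.00 + 288 @ $20.40 + 352 @ $16.25 = $26,488.00
Difference = |$25,119.10 − $26,488.00| = $1,368.90

$1,368.90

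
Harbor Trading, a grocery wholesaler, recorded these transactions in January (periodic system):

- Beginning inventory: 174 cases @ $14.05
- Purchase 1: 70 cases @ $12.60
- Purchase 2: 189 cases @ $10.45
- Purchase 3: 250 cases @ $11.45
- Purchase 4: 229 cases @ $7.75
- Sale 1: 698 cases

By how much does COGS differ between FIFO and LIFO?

FIFO COGS: 174 @ $14.05 + 70 @ $12.60 + 189 @ $10.45 + 250 @ $11.45 + 15 @ $7.75 = $8,280.50
LIFO COGS: 229 @ $7.75 + 250 @ $11.45 + 189 @ $10.45 + 30 @ $12.60 = $6,990.30
Difference = |$8,280.50 − $6,990.30| = $1,290.20

$1,290.20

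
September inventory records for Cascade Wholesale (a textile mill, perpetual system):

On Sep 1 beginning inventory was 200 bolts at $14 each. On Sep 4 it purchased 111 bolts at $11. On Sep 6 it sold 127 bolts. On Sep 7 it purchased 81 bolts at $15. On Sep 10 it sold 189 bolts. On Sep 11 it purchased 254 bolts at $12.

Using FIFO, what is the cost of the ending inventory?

Ending inventory = $4,188

Sep 6, 127 sold [FIFO — oldest first]: 127 @ $14 = $1,778
Sep 10, 189 sold [FIFO — oldest first]: 73 @ $14 + 111 @ $11 + 5 @ $15 = $2,318
Total COGS = $1,778 + $2,318 = $4,096
Ending inventory: 76 @ $15 + 254 @ $12 = $4,188
Check: goods available $8,284 = COGS $4,096 + ending $4,188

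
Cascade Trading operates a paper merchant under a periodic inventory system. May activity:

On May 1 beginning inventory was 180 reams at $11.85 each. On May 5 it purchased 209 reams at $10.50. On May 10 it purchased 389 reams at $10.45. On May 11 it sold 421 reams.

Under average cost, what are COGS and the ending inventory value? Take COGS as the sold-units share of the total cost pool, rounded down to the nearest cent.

COGS = $4,541.46; ending inventory = $3,851.09

May 11, sell 421: 421/778 × $8,392.55 → $4,541.46
Ending inventory (cost pool remaining) = $3,851.09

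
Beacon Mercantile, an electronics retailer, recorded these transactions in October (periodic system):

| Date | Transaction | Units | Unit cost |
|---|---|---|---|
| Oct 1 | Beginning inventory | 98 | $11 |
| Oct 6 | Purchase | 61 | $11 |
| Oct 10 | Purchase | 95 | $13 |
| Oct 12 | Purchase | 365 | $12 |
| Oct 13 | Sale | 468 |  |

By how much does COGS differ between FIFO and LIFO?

$151

FIFO COGS: 98 @ $11 + 61 @ $11 + 95 @ $13 + 214 @ $12 = $5,552
LIFO COGS: 365 @ $12 + 95 @ $13 + 8 @ $11 = $5,703
Difference = |$5,552 − $5,703| = $151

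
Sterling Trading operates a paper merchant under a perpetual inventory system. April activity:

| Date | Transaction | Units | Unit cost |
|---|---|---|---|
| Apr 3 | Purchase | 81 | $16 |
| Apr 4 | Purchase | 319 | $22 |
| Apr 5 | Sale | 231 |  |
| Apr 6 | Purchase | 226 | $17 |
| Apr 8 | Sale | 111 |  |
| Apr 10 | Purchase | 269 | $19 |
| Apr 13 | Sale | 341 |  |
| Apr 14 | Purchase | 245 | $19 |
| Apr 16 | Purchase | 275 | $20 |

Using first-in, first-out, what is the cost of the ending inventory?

Ending inventory = $14,183

Apr 5, 231 sold [FIFO — oldest first]: 81 @ $16 + 150 @ $22 = $4,596
Apr 8, 111 sold [FIFO — oldest first]: 111 @ $22 = $2,442
Apr 13, 341 sold [FIFO — oldest first]: 58 @ $22 + 226 @ $17 + 57 @ $19 = $6,201
Total COGS = $4,596 + $2,442 + $6,201 = $13,239
Ending inventory: 212 @ $19 + 245 @ $19 + 275 @ $20 = $14,183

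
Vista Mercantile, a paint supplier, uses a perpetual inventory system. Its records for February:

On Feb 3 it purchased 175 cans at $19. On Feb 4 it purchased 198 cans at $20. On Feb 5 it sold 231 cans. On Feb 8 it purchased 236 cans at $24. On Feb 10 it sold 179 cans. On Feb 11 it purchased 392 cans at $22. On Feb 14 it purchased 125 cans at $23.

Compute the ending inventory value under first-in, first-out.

Ending inventory = $16,275

Feb 5, 231 sold [FIFO — oldest first]: 175 @ $19 + 56 @ $20 = $4,445
Feb 10, 179 sold [FIFO — oldest first]: 142 @ $20 + 37 @ $24 = $3,728
Total COGS = $4,445 + $3,728 = $8,173
Ending inventory: 199 @ $24 + 392 @ $22 + 125 @ $23 = $16,275
Check: goods available $24,448 = COGS $8,173 + ending $16,275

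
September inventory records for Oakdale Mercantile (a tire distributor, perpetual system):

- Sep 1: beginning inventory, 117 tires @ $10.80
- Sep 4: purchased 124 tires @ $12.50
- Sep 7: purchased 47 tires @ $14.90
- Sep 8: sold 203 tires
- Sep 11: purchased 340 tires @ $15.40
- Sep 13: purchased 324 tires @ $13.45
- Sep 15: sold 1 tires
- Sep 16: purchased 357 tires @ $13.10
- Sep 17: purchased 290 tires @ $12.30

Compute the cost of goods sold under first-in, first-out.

COGS = $2,351.10

Sep 8, 203 sold [FIFO — oldest first]: 117 @ $10.80 + 86 @ $12.50 = $2,338.60
Sep 15, 1 sold [FIFO — oldest first]: 1 @ $12.50 = $12.50
Total COGS = $2,338.60 + $12.50 = $2,351.10
Ending inventory: 37 @ $12.50 + 47 @ $14.90 + 340 @ $15.40 + 324 @ $13.45 + 357 @ $13.10 + 290 @ $12.30 = $19,000.30
Check: goods available $21,351.40 = COGS $2,351.10 + ending $19,000.30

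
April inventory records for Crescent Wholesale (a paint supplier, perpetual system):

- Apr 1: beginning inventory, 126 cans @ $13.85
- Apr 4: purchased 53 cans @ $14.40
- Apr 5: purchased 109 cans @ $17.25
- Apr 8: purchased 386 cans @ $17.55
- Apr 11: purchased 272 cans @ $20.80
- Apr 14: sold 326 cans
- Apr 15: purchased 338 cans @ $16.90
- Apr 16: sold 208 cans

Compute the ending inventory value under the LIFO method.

Ending inventory = $12,412.15

Apr 14, 326 sold [LIFO — newest first]: 272 @ $20.80 + 54 @ $17.55 = $6,605.30
Apr 16, 208 sold [LIFO — newest first]: 208 @ $16.90 = $3,515.20
Total COGS = $6,605.30 + $3,515.20 = $10,120.50
Ending inventory: 126 @ $13.85 + 53 @ $14.40 + 109 @ $17.25 + 332 @ $17.55 + 130 @ $16.90 = $12,412.15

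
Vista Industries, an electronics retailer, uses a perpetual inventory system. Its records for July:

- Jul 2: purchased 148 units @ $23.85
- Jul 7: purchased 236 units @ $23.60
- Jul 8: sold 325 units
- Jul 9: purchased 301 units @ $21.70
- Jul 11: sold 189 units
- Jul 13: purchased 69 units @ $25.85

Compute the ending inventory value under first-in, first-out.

Jul 8, 325 sold [FIFO — oldest first]: 148 @ $23.85 + 177 @ $23.60 = $7,707.00
Jul 11, 189 sold [FIFO — oldest first]: 59 @ $23.60 + 130 @ $21.70 = $4,213.40
Total COGS = $7,707.00 + $4,213.40 = $11,920.40
Ending inventory: 171 @ $21.70 + 69 @ $25.85 = $5,494.35
Check: goods available $17,414.75 = COGS $11,920.40 + ending $5,494.35

Ending inventory = $5,494.35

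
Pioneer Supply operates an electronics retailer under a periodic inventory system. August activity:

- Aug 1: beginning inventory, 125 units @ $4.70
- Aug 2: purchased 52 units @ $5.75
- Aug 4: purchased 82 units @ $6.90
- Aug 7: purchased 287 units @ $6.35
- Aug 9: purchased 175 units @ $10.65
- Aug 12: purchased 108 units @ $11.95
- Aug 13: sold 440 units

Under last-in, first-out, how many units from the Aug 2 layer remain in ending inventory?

Aug 13, 440 sold [LIFO — newest first]: 108 @ $11.95 + 175 @ $10.65 + 157 @ $6.35 = $4,151.30
Ending inventory: 125 @ $4.70 + 52 @ $5.75 + 82 @ $6.90 + 130 @ $6.35 = $2,277.80
Check: goods available $6,429.10 = COGS $4,151.30 + ending $2,277.80

52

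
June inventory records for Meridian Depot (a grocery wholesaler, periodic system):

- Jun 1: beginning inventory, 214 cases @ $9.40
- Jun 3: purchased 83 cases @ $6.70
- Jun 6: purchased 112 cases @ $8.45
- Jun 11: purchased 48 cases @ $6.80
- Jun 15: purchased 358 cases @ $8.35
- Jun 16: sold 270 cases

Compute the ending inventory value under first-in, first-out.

Ending inventory = $4,443.00

Jun 16, 270 sold [FIFO — oldest first]: 214 @ $9.40 + 56 @ $6.70 = $2,386.80
Ending inventory: 27 @ $6.70 + 112 @ $8.45 + 48 @ $6.80 + 358 @ $8.35 = $4,443.00
Check: goods available $6,829.80 = COGS $2,386.80 + ending $4,443.00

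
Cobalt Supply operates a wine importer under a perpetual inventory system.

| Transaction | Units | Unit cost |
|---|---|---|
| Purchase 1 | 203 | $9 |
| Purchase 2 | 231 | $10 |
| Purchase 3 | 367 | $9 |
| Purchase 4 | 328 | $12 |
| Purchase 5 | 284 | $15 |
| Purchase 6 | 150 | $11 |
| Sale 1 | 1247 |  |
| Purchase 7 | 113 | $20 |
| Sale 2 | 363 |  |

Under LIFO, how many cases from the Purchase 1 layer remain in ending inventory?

66

Sale 1 (1247) [LIFO — newest first]: 150 @ $11 + 284 @ $15 + 328 @ $12 + 367 @ $9 + 118 @ $10 = $14,329
Sale 2 (363) [LIFO — newest first]: 113 @ $20 + 113 @ $10 + 137 @ $9 = $4,623
Total COGS = $14,329 + $4,623 = $18,952
Ending inventory: 66 @ $9 = $594
Check: goods available $19,546 = COGS $18,952 + ending $594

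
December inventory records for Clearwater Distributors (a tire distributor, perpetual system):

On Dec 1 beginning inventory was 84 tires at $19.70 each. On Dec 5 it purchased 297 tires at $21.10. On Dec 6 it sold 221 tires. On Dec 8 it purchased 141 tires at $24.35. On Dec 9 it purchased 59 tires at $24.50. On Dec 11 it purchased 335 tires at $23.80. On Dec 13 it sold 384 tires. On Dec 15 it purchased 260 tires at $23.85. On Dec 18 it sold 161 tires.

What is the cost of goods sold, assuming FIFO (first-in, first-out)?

Dec 6, 221 sold [FIFO — oldest first]: 84 @ $19.70 + 137 @ $21.10 = $4,545.50
Dec 13, 384 sold [FIFO — oldest first]: 160 @ $21.10 + 141 @ $24.35 + 59 @ $24.50 + 24 @ $23.80 = $8,826.05
Dec 18, 161 sold [FIFO — oldest first]: 161 @ $23.80 = $3,831.80
Total COGS = $4,545.50 + $8,826.05 + $3,831.80 = $17,203.35
Ending inventory: 150 @ $23.80 + 260 @ $23.85 = $9,771.00

COGS = $17,203.35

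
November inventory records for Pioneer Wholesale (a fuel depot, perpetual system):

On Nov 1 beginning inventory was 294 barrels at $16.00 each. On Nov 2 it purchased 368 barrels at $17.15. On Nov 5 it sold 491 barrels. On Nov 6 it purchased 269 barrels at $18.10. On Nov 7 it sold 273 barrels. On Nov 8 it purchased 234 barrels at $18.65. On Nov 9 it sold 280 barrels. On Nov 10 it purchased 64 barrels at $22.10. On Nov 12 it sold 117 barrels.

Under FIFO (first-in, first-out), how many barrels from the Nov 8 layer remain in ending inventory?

4

Nov 5, 491 sold [FIFO — oldest first]: 294 @ $16.00 + 197 @ $17.15 = $8,082.55
Nov 7, 273 sold [FIFO — oldest first]: 171 @ $17.15 + 102 @ $18.10 = $4,778.85
Nov 9, 280 sold [FIFO — oldest first]: 167 @ $18.10 + 113 @ $18.65 = $5,130.15
Nov 12, 117 sold [FIFO — oldest first]: 117 @ $18.65 = $2,182.05
Total COGS = $8,082.55 + $4,778.85 + $5,130.15 + $2,182.05 = $20,173.60
Ending inventory: 4 @ $18.65 + 64 @ $22.10 = $1,489.00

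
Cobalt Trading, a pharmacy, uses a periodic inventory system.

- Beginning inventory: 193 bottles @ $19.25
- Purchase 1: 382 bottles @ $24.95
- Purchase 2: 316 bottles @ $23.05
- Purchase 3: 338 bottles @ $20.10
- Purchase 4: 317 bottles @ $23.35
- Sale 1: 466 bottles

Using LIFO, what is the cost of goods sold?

COGS = $10,396.85

Sale 1 (466) [LIFO — newest first]: 317 @ $23.35 + 149 @ $20.10 = $10,396.85
Ending inventory: 193 @ $19.25 + 382 @ $24.95 + 316 @ $23.05 + 189 @ $20.10 = $24,328.85
Check: goods available $34,725.70 = COGS $10,396.85 + ending $24,328.85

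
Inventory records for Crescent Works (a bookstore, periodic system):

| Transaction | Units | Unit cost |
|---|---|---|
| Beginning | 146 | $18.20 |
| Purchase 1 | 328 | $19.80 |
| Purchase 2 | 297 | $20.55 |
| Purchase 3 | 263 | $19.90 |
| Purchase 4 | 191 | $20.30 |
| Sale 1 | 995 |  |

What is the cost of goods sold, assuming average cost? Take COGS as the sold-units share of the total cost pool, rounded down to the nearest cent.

Sale 1, sell 995: 995/1225 × $24,365.95 → $19,791.11
Ending inventory (cost pool remaining) = $4,574.84
Check: goods available $24,365.95 = COGS $19,791.11 + ending $4,574.84

COGS = $19,791.11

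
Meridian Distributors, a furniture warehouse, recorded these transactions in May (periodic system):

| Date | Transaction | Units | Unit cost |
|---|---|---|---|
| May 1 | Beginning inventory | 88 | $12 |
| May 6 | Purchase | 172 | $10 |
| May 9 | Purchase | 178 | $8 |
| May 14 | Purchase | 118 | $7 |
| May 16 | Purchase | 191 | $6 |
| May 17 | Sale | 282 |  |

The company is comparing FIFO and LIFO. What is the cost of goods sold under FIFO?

FIFO COGS: 88 @ $12 + 172 @ $10 + 22 @ $8 = $2,952
LIFO COGS: 191 @ $6 + 91 @ $7 = $1,783

COGS = $2,952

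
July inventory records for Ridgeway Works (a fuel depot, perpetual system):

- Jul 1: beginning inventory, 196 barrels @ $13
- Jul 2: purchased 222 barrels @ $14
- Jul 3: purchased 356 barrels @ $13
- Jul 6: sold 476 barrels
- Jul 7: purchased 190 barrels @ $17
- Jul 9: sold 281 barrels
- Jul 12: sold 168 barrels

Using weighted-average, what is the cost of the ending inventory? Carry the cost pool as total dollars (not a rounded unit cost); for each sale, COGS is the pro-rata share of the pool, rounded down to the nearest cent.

Ending inventory = $574.57

After Jul 1: 196 on hand, pool $2,548.00 (≈ $13.0000 each)
After Jul 2: 418 on hand, pool $5,656.00 (≈ $13.5311 each)
After Jul 3: 774 on hand, pool $10,284.00 (≈ $13.2868 each)
Jul 6, sell 476: 476/774 × $10,284.00 → $6,324.52
After Jul 7: 488 on hand, pool $7,189.48 (≈ $14.7325 each)
Jul 9, sell 281: 281/488 × $7,189.48 → $4,139.84
Jul 12, sell 168: 168/207 × $3,049.64 → $2,475.07
Total COGS = $6,324.52 + $4,139.84 + $2,475.07 = $12,939.43
Ending inventory (cost pool remaining) = $574.57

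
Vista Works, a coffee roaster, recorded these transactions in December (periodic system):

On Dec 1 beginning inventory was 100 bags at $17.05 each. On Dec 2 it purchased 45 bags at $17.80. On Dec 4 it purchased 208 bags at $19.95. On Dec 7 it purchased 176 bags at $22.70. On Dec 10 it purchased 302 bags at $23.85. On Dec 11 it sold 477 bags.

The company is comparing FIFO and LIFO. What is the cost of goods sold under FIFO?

FIFO COGS: 100 @ $17.05 + 45 @ $17.80 + 208 @ $19.95 + 124 @ $22.70 = $9,470.40
LIFO COGS: 302 @ $23.85 + 175 @ $22.70 = $11,175.20

COGS = $9,470.40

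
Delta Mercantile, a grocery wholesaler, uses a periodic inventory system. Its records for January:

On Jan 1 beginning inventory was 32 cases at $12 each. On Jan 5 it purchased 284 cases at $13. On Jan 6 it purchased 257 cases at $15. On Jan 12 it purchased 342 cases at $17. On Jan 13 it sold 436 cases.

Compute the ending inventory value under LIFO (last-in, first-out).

Jan 13, 436 sold [LIFO — newest first]: 342 @ $17 + 94 @ $15 = $7,224
Ending inventory: 32 @ $12 + 284 @ $13 + 163 @ $15 = $6,521
Check: goods available $13,745 = COGS $7,224 + ending $6,521

Ending inventory = $6,521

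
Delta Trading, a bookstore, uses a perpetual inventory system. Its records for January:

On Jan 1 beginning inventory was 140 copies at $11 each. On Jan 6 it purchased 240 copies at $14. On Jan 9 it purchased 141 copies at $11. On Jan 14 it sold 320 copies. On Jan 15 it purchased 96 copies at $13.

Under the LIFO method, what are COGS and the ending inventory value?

COGS = $4,057; ending inventory = $3,642

Jan 14, 320 sold [LIFO — newest first]: 141 @ $11 + 179 @ $14 = $4,057
Ending inventory: 140 @ $11 + 61 @ $14 + 96 @ $13 = $3,642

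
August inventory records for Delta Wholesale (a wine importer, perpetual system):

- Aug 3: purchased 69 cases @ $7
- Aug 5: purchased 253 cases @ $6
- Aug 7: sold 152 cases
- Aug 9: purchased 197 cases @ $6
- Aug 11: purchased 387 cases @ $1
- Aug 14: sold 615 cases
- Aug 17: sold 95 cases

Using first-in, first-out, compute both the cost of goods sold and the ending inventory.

Aug 7, 152 sold [FIFO — oldest first]: 69 @ $7 + 83 @ $6 = $981
Aug 14, 615 sold [FIFO — oldest first]: 170 @ $6 + 197 @ $6 + 248 @ $1 = $2,450
Aug 17, 95 sold [FIFO — oldest first]: 95 @ $1 = $95
Total COGS = $981 + $2,450 + $95 = $3,526
Ending inventory: 44 @ $1 = $44

COGS = $3,526; ending inventory = $44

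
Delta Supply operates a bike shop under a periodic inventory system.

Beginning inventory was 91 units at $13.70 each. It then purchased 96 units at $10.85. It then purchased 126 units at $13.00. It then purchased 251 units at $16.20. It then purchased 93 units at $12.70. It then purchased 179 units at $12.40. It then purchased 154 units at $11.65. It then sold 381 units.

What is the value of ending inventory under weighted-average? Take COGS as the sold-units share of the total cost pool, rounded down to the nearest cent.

Ending inventory = $8,112.19

Sale 1, sell 381: 381/990 × $13,187.30 → $5,075.11
Ending inventory (cost pool remaining) = $8,112.19
Check: goods available $13,187.30 = COGS $5,075.11 + ending $8,112.19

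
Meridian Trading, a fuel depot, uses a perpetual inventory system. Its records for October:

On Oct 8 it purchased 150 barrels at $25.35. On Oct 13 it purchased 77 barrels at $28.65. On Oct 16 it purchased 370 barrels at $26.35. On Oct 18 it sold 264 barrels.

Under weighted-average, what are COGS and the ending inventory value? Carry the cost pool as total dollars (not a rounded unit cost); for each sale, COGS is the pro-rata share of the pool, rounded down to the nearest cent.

COGS = $6,968.38; ending inventory = $8,789.67

After Oct 8: 150 on hand, pool $3,802.50 (≈ $25.3500 each)
After Oct 13: 227 on hand, pool $6,008.55 (≈ $26.4694 each)
After Oct 16: 597 on hand, pool $15,758.05 (≈ $26.3954 each)
Oct 18, sell 264: 264/597 × $15,758.05 → $6,968.38
Ending inventory (cost pool remaining) = $8,789.67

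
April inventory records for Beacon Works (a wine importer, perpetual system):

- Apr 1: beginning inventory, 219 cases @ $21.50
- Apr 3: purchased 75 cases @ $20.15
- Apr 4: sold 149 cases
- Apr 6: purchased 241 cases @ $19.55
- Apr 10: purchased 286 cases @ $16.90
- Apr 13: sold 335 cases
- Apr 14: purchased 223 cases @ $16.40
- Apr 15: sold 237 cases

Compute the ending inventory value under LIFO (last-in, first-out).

Ending inventory = $6,597.40

Apr 4, 149 sold [LIFO — newest first]: 75 @ $20.15 + 74 @ $21.50 = $3,102.25
Apr 13, 335 sold [LIFO — newest first]: 286 @ $16.90 + 49 @ $19.55 = $5,791.35
Apr 15, 237 sold [LIFO — newest first]: 223 @ $16.40 + 14 @ $19.55 = $3,930.90
Total COGS = $3,102.25 + $5,791.35 + $3,930.90 = $12,824.50
Ending inventory: 145 @ $21.50 + 178 @ $19.55 = $6,597.40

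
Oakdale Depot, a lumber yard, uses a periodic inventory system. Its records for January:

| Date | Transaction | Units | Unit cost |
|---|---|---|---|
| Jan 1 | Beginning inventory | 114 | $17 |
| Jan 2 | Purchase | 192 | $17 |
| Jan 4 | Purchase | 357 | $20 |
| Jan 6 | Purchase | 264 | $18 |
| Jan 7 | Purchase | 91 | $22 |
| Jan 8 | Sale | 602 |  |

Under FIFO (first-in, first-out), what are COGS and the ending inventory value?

Jan 8, 602 sold [FIFO — oldest first]: 114 @ $17 + 192 @ $17 + 296 @ $20 = $11,122
Ending inventory: 61 @ $20 + 264 @ $18 + 91 @ $22 = $7,974
Check: goods available $19,096 = COGS $11,122 + ending $7,974

COGS = $11,122; ending inventory = $7,974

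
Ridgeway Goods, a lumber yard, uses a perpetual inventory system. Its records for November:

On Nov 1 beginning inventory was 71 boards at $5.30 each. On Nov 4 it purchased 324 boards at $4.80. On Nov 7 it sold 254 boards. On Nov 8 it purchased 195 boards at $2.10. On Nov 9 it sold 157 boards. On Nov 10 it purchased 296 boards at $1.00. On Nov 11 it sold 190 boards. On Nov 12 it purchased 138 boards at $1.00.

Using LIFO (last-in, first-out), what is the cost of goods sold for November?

COGS = $1,738.90

Nov 7, 254 sold [LIFO — newest first]: 254 @ $4.80 = $1,219.20
Nov 9, 157 sold [LIFO — newest first]: 157 @ $2.10 = $329.70
Nov 11, 190 sold [LIFO — newest first]: 190 @ $1.00 = $190.00
Total COGS = $1,219.20 + $329.70 + $190.00 = $1,738.90
Ending inventory: 71 @ $5.30 + 70 @ $4.80 + 38 @ $2.10 + 106 @ $1.00 + 138 @ $1.00 = $1,036.10
Check: goods available $2,775.00 = COGS $1,738.90 + ending $1,036.10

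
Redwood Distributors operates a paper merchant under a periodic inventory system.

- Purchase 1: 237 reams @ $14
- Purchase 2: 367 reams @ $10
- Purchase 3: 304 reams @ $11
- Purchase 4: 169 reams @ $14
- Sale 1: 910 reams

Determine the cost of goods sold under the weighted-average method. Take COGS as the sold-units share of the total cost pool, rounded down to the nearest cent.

Sale 1, sell 910: 910/1077 × $12,698.00 → $10,729.04
Ending inventory (cost pool remaining) = $1,968.96

COGS = $10,729.04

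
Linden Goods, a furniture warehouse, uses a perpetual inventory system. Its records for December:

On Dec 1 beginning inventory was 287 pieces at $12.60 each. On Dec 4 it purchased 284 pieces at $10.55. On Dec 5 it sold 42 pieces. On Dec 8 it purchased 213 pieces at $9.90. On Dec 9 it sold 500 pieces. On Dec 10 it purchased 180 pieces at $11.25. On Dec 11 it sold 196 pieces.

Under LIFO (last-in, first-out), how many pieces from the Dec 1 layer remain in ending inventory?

Dec 5, 42 sold [LIFO — newest first]: 42 @ $10.55 = $443.10
Dec 9, 500 sold [LIFO — newest first]: 213 @ $9.90 + 242 @ $10.55 + 45 @ $12.60 = $5,228.80
Dec 11, 196 sold [LIFO — newest first]: 180 @ $11.25 + 16 @ $12.60 = $2,226.60
Total COGS = $443.10 + $5,228.80 + $2,226.60 = $7,898.50
Ending inventory: 226 @ $12.60 = $2,847.60

226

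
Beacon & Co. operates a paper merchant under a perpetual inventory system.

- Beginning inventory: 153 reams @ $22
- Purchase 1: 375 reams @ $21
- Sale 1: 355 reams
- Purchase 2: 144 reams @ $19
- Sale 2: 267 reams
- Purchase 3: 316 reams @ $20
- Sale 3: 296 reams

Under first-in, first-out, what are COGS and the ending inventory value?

Sale 1 (355) [FIFO — oldest first]: 153 @ $22 + 202 @ $21 = $7,608
Sale 2 (267) [FIFO — oldest first]: 173 @ $21 + 94 @ $19 = $5,419
Sale 3 (296) [FIFO — oldest first]: 50 @ $19 + 246 @ $20 = $5,870
Total COGS = $7,608 + $5,419 + $5,870 = $18,897
Ending inventory: 70 @ $20 = $1,400

COGS = $18,897; ending inventory = $1,400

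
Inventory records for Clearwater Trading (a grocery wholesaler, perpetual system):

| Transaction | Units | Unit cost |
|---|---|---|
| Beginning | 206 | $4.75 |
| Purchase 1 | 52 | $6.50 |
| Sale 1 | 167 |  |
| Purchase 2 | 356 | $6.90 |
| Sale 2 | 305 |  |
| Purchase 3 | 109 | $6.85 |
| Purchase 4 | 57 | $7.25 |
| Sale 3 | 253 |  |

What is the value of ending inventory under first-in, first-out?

Ending inventory = $398.75

Sale 1 (167) [FIFO — oldest first]: 167 @ $4.75 = $793.25
Sale 2 (305) [FIFO — oldest first]: 39 @ $4.75 + 52 @ $6.50 + 214 @ $6.90 = $1,999.85
Sale 3 (253) [FIFO — oldest first]: 142 @ $6.90 + 109 @ $6.85 + 2 @ $7.25 = $1,740.95
Total COGS = $793.25 + $1,999.85 + $1,740.95 = $4,534.05
Ending inventory: 55 @ $7.25 = $398.75
Check: goods available $4,932.80 = COGS $4,534.05 + ending $398.75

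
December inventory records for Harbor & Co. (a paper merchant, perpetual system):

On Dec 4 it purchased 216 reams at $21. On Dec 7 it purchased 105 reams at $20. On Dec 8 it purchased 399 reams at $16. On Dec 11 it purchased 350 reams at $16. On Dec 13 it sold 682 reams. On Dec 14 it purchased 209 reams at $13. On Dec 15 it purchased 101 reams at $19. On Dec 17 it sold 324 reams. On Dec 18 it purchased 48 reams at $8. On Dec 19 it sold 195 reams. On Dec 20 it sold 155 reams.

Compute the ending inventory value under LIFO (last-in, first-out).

Ending inventory = $1,512

Dec 13, 682 sold [LIFO — newest first]: 350 @ $16 + 332 @ $16 = $10,912
Dec 17, 324 sold [LIFO — newest first]: 101 @ $19 + 209 @ $13 + 14 @ $16 = $4,860
Dec 19, 195 sold [LIFO — newest first]: 48 @ $8 + 53 @ $16 + 94 @ $20 = $3,112
Dec 20, 155 sold [LIFO — newest first]: 11 @ $20 + 144 @ $21 = $3,244
Total COGS = $10,912 + $4,860 + $3,112 + $3,244 = $22,128
Ending inventory: 72 @ $21 = $1,512
Check: goods available $23,640 = COGS $22,128 + ending $1,512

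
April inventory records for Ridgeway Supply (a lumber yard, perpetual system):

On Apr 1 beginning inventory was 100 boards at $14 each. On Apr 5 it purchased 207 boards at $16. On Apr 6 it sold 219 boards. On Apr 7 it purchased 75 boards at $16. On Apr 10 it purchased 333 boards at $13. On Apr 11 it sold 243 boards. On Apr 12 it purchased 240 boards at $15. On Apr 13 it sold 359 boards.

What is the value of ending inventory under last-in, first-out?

Apr 6, 219 sold [LIFO — newest first]: 207 @ $16 + 12 @ $14 = $3,480
Apr 11, 243 sold [LIFO — newest first]: 243 @ $13 = $3,159
Apr 13, 359 sold [LIFO — newest first]: 240 @ $15 + 90 @ $13 + 29 @ $16 = $5,234
Total COGS = $3,480 + $3,159 + $5,234 = $11,873
Ending inventory: 88 @ $14 + 46 @ $16 = $1,968
Check: goods available $13,841 = COGS $11,873 + ending $1,968

Ending inventory = $1,968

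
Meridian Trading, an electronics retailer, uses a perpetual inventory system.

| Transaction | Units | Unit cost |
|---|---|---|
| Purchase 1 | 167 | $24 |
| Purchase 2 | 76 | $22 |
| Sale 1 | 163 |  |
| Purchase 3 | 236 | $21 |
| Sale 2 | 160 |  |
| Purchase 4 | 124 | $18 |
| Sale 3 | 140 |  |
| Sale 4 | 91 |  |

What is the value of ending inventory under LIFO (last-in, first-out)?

Sale 1 (163) [LIFO — newest first]: 76 @ $22 + 87 @ $24 = $3,760
Sale 2 (160) [LIFO — newest first]: 160 @ $21 = $3,360
Sale 3 (140) [LIFO — newest first]: 124 @ $18 + 16 @ $21 = $2,568
Sale 4 (91) [LIFO — newest first]: 60 @ $21 + 31 @ $24 = $2,004
Total COGS = $3,760 + $3,360 + $2,568 + $2,004 = $11,692
Ending inventory: 49 @ $24 = $1,176

Ending inventory = $1,176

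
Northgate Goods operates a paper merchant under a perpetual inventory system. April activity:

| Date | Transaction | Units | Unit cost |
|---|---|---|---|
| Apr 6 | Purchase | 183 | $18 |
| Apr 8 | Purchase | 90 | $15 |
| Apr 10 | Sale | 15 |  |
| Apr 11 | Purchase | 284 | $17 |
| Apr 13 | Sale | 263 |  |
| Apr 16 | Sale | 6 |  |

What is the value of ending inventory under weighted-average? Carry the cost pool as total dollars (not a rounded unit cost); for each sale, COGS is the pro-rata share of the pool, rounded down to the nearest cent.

Ending inventory = $4,642.44

After Apr 6: 183 on hand, pool $3,294.00 (≈ $18.0000 each)
After Apr 8: 273 on hand, pool $4,644.00 (≈ $17.0110 each)
Apr 10, sell 15: 15/273 × $4,644.00 → $255.16
After Apr 11: 542 on hand, pool $9,216.84 (≈ $17.0052 each)
Apr 13, sell 263: 263/542 × $9,216.84 → $4,472.37
Apr 16, sell 6: 6/279 × $4,744.47 → $102.03
Total COGS = $255.16 + $4,472.37 + $102.03 = $4,829.56
Ending inventory (cost pool remaining) = $4,642.44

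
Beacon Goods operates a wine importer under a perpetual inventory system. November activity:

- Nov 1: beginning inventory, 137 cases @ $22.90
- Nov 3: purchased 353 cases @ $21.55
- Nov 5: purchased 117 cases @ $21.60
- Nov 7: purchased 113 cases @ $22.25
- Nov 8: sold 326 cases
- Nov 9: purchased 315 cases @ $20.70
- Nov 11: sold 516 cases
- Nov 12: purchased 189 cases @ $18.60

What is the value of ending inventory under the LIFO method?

Nov 8, 326 sold [LIFO — newest first]: 113 @ $22.25 + 117 @ $21.60 + 96 @ $21.55 = $7,110.25
Nov 11, 516 sold [LIFO — newest first]: 315 @ $20.70 + 201 @ $21.55 = $10,852.05
Total COGS = $7,110.25 + $10,852.05 = $17,962.30
Ending inventory: 137 @ $22.90 + 56 @ $21.55 + 189 @ $18.60 = $7,859.50
Check: goods available $25,821.80 = COGS $17,962.30 + ending $7,859.50

Ending inventory = $7,859.50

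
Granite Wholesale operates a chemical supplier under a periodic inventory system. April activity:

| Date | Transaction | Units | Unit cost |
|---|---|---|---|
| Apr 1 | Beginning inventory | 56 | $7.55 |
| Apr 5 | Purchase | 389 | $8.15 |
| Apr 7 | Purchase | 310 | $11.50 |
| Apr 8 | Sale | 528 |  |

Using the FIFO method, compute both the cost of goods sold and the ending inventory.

COGS = $4,547.65; ending inventory = $2,610.50

Apr 8, 528 sold [FIFO — oldest first]: 56 @ $7.55 + 389 @ $8.15 + 83 @ $11.50 = $4,547.65
Ending inventory: 227 @ $11.50 = $2,610.50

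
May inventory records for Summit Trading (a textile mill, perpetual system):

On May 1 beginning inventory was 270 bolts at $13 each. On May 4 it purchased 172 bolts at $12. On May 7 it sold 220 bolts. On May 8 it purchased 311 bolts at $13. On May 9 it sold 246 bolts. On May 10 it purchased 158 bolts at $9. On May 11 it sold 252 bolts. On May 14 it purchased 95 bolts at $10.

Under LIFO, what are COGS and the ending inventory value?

May 7, 220 sold [LIFO — newest first]: 172 @ $12 + 48 @ $13 = $2,688
May 9, 246 sold [LIFO — newest first]: 246 @ $13 = $3,198
May 11, 252 sold [LIFO — newest first]: 158 @ $9 + 65 @ $13 + 29 @ $13 = $2,644
Total COGS = $2,688 + $3,198 + $2,644 = $8,530
Ending inventory: 193 @ $13 + 95 @ $10 = $3,459

COGS = $8,530; ending inventory = $3,459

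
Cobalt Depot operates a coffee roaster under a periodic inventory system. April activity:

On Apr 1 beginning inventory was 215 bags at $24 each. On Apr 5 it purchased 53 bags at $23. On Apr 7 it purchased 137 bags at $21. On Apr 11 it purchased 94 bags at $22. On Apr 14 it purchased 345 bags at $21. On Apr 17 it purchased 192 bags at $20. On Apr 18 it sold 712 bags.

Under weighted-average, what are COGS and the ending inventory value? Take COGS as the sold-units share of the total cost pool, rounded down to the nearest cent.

Apr 18, sell 712: 712/1036 × $22,409.00 → $15,400.77
Ending inventory (cost pool remaining) = $7,008.23
Check: goods available $22,409.00 = COGS $15,400.77 + ending $7,008.23

COGS = $15,400.77; ending inventory = $7,008.23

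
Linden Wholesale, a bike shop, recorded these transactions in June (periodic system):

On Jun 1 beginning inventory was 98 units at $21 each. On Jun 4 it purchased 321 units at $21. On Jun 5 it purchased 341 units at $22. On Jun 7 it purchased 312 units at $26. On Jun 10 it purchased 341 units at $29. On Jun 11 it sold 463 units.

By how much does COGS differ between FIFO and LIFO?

FIFO COGS: 98 @ $21 + 321 @ $21 + 44 @ $22 = $9,767
LIFO COGS: 341 @ $29 + 122 @ $26 = $13,061
Difference = |$9,767 − $13,061| = $3,294

$3,294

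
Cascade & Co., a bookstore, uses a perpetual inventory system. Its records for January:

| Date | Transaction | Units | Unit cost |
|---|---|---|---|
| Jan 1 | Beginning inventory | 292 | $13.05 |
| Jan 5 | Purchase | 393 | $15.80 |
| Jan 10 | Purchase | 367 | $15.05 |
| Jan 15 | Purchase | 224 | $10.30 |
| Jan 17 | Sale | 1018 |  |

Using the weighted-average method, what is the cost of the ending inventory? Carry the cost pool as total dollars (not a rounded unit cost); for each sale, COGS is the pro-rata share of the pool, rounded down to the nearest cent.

Ending inventory = $3,609.29

After Jan 1: 292 on hand, pool $3,810.60 (≈ $13.0500 each)
After Jan 5: 685 on hand, pool $10,020.00 (≈ $14.6277 each)
After Jan 10: 1052 on hand, pool $15,543.35 (≈ $14.7750 each)
After Jan 15: 1276 on hand, pool $17,850.55 (≈ $13.9895 each)
Jan 17, sell 1018: 1018/1276 × $17,850.55 → $14,241.26
Ending inventory (cost pool remaining) = $3,609.29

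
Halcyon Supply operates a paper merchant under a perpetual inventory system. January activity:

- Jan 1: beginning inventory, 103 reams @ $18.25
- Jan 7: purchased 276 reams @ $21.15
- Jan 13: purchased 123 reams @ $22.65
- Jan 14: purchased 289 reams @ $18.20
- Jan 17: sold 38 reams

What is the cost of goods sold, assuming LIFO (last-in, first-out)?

Jan 17, 38 sold [LIFO — newest first]: 38 @ $18.20 = $691.60
Ending inventory: 103 @ $18.25 + 276 @ $21.15 + 123 @ $22.65 + 251 @ $18.20 = $15,071.30
Check: goods available $15,762.90 = COGS $691.60 + ending $15,071.30

COGS = $691.60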